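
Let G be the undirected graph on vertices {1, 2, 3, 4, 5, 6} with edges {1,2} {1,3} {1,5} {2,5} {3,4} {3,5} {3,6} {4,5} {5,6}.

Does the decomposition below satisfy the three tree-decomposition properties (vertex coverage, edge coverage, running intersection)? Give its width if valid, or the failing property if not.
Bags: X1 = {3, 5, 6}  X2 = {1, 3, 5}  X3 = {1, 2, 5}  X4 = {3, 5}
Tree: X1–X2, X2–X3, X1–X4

A tree decomposition must satisfy three properties: every vertex lies in some bag; for every edge, both endpoints lie together in some bag; and for every vertex, the bags containing it form a connected subtree. Here vertex 4 appears in no bag, so the decomposition is invalid.

No — vertex 4 appears in no bag.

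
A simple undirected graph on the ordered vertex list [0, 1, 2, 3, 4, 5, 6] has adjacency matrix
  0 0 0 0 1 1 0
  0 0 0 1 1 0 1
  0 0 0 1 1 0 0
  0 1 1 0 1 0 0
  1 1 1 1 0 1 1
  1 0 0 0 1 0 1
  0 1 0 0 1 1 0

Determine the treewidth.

2

A width-2 tree decomposition is:
Bags: B1 = {1, 4, 6}  B2 = {4, 5, 6}  B3 = {0, 4, 5}  B4 = {1, 3, 4}  B5 = {2, 3, 4}
Tree: B1–B2, B2–B3, B1–B4, B4–B5
Every bag has size at most 3, so the width is 3 − 1 = 2 and tw(G) ≤ 2. Conversely, {0, 4, 5} is a clique of size 3, and the vertices of any clique must share a bag in every tree decomposition; so some bag has ≥ 3 vertices and tw(G) ≥ 2. Combining the bounds, tw(G) = 2.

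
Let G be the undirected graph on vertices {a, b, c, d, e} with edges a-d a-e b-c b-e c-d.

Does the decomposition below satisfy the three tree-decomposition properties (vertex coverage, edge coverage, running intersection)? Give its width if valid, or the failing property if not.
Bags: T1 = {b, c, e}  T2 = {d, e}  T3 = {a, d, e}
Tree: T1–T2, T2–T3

No — edge (c,d) lies in no bag.

A tree decomposition must satisfy three properties: every vertex lies in some bag; for every edge, both endpoints lie together in some bag; and for every vertex, the bags containing it form a connected subtree. Here edge (c,d) lies in no bag, so the decomposition is invalid.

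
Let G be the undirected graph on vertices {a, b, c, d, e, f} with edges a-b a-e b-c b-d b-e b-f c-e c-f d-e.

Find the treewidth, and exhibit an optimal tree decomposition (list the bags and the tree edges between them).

Treewidth 2.
One such decomposition:
Bags: B1 = {b, c, f}  B2 = {b, c, e}  B3 = {b, d, e}  B4 = {a, b, e}
Tree: B1–B2, B2–B3, B2–B4

The largest bag has 3 vertices, giving width 2; this decomposition certifies tw(G) ≤ 2. On the other hand G contains the 3-clique {b, d, e}. A clique must lie in a single bag of any decomposition, so no decomposition can have width below 2. Therefore the treewidth is 2.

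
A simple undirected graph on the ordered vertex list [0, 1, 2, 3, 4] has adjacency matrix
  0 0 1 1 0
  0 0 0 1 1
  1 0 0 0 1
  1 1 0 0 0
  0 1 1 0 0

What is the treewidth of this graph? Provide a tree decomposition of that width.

The largest bag has 3 vertices, giving width 2; this decomposition certifies tw(G) ≤ 2. The edges 0–2–4–1–3–0 form a cycle, so G is not a tree and its treewidth is at least 2. Combining the bounds, tw(G) = 2.

Treewidth 2.
Bags: B1 = {0, 2, 4}  B2 = {0, 1, 4}  B3 = {0, 1, 3}
Tree: B1–B2, B2–B3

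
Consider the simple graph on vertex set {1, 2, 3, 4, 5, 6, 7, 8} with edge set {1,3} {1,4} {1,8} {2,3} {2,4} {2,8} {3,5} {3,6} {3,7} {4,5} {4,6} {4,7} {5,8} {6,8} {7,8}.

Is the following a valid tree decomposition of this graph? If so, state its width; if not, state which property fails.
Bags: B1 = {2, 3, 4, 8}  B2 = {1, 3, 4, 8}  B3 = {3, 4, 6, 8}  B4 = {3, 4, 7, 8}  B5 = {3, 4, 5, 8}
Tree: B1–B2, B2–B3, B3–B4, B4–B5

Yes; width 3.

Every vertex of G appears in some bag (union = {1, 2, 3, 4, 5, 6, 7, 8}); every edge is covered by a bag; and for each vertex v the set of bags containing v is connected in the bag tree. The decomposition is therefore valid. The largest bag has 4 vertices, so the width is 3.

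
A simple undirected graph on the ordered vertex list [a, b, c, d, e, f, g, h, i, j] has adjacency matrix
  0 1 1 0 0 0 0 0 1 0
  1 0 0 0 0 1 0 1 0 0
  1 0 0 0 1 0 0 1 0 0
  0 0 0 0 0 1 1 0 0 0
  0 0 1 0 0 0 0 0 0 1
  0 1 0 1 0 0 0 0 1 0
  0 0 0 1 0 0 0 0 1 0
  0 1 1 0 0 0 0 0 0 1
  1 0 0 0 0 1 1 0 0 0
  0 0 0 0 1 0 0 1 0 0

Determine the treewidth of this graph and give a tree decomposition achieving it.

Every bag has size at most 3, so the width is 3 − 1 = 2 and tw(G) ≤ 2. The edges e–j–h–c–e form a cycle, so G is not a tree and its treewidth is at least 2. Therefore the treewidth is 2.

Treewidth 2.
Bags: B1 = {c, e, j}  B2 = {c, h, j}  B3 = {a, c, h}  B4 = {a, b, h}  B5 = {a, b, i}  B6 = {b, f, i}  B7 = {f, g, i}  B8 = {d, f, g}
Tree: B1–B2, B2–B3, B3–B4, B4–B5, B5–B6, B6–B7, B7–B8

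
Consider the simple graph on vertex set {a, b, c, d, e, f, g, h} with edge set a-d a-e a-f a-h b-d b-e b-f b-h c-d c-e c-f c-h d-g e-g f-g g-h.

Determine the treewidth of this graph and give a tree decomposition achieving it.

Treewidth 4.
One such decomposition:
Bags: B1 = {a, b, c, d, g}  B2 = {a, b, c, f, g}  B3 = {a, b, c, g, h}  B4 = {a, b, c, e, g}
Tree: B1–B2, B2–B3, B3–B4

The largest bag has 5 vertices, giving width 4; this decomposition certifies tw(G) ≤ 4. For the lower bound: the 5 vertex sets {b,d}, {f,g}, {a,h}, {c}, {e} are disjoint, each induces a connected subgraph, and every pair is joined by at least one edge of G. Contracting each set to a single vertex therefore yields K_{5} as a minor, and since treewidth is minor-monotone, tw(G) ≥ tw(K_{5}) = 4. The upper and lower bounds meet at 4, so that is the treewidth.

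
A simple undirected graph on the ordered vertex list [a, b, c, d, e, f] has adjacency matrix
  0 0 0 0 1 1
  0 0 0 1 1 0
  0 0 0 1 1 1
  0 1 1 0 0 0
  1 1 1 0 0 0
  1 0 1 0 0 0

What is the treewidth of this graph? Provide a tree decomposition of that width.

Treewidth 2.
One optimal decomposition is:
Bags: B1 = {b, c, d}  B2 = {b, c, e}  B3 = {c, e, f}  B4 = {a, e, f}
Tree: B1–B2, B2–B3, B3–B4

Each bag holds 3 vertices, so the decomposition has width 2, which upper-bounds the treewidth. Since d–b–e–c–d is a cycle in G, G is not acyclic. Forests are exactly the graphs of treewidth ≤ 1, so tw(G) ≥ 2. Combining the bounds, tw(G) = 2.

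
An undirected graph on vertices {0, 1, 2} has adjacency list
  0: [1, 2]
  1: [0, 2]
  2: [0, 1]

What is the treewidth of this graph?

2

A width-2 tree decomposition is:
Bags: B1 = {0, 1, 2}
Tree: (single bag)
A single bag containing all 3 vertices is trivially a valid decomposition of width 2. On the other hand G contains the 3-clique {0, 1, 2}. A clique must lie in a single bag of any decomposition, so no decomposition can have width below 2. The upper and lower bounds meet at 2, so that is the treewidth.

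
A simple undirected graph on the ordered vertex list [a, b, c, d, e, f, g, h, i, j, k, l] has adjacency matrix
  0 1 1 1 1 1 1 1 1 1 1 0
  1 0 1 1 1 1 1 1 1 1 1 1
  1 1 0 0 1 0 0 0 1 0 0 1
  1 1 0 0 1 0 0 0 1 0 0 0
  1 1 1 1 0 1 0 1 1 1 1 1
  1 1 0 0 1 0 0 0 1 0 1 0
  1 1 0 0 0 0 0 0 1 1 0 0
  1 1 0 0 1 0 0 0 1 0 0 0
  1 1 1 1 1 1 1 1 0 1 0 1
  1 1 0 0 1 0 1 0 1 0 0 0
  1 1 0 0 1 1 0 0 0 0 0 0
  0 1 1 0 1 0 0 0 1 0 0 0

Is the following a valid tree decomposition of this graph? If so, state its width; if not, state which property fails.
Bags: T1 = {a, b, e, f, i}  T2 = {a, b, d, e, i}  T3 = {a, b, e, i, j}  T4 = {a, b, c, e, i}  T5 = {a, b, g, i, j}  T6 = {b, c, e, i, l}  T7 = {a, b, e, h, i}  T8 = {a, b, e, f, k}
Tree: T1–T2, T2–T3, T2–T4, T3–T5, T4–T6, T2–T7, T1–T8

Vertex coverage: the bags together contain {a, b, c, d, e, f, g, h, i, j, k, l}, the full vertex set. Edge coverage: each edge of G has both endpoints in at least one bag. Running intersection: for every vertex, the bags containing it form a connected subtree. All three properties hold, so this is a valid tree decomposition of width max|bag| − 1 = 4, and hence tw(G) ≤ 4.

Yes; width 4.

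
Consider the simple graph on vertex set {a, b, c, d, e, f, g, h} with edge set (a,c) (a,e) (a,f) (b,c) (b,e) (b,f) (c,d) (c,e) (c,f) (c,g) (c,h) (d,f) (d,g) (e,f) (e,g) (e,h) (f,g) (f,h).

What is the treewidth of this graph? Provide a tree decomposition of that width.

Treewidth 3.
One such decomposition:
Bags: B1 = {b, c, e, f}  B2 = {c, e, f, g}  B3 = {c, e, f, h}  B4 = {c, d, f, g}  B5 = {a, c, e, f}
Tree: B1–B2, B1–B3, B2–B4, B3–B5

Each bag holds 4 vertices, so the decomposition has width 3, which upper-bounds the treewidth. On the other hand G contains the 4-clique {c, d, f, g}. A clique must lie in a single bag of any decomposition, so no decomposition can have width below 3. The upper and lower bounds meet at 3, so that is the treewidth.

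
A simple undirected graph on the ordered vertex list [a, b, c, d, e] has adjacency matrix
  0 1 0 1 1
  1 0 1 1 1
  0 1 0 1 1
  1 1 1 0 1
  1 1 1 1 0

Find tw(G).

3

A width-3 tree decomposition is:
Bags: B1 = {a, b, d, e}  B2 = {b, c, d, e}
Tree: B1–B2
The largest bag has 4 vertices, giving width 3; this decomposition certifies tw(G) ≤ 3. On the other hand G contains the 4-clique {b, c, d, e}. A clique must lie in a single bag of any decomposition, so no decomposition can have width below 3. Therefore the treewidth is 3.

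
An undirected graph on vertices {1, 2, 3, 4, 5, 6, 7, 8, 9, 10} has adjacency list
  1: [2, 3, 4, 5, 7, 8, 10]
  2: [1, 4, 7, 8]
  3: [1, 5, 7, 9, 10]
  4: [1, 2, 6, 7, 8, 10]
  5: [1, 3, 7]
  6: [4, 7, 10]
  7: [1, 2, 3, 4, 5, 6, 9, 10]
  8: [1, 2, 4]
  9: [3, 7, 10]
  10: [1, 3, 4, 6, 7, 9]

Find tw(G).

A width-3 tree decomposition is:
Bags: B1 = {1, 4, 7, 10}  B2 = {4, 6, 7, 10}  B3 = {1, 2, 4, 7}  B4 = {1, 3, 7, 10}  B5 = {3, 7, 9, 10}  B6 = {1, 2, 4, 8}  B7 = {1, 3, 5, 7}
Tree: B1–B2, B1–B3, B1–B4, B4–B5, B3–B6, B4–B7
The largest bag has 4 vertices, giving width 3; this decomposition certifies tw(G) ≤ 3. On the other hand G contains the 4-clique {1, 2, 4, 8}. A clique must lie in a single bag of any decomposition, so no decomposition can have width below 3. Hence tw(G) = 3 exactly.

3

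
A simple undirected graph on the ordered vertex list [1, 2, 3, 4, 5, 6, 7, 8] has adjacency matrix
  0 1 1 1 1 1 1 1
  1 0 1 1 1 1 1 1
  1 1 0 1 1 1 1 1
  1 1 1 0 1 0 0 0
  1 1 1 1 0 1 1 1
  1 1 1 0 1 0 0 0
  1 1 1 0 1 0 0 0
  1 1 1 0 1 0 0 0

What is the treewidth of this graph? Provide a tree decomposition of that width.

The largest bag has 5 vertices, giving width 4; this decomposition certifies tw(G) ≤ 4. For the lower bound, the 5 vertices {1, 2, 3, 5, 8} are pairwise adjacent, and any tree decomposition puts a clique entirely inside one bag — forcing width ≥ 4. Combining the bounds, tw(G) = 4.

Treewidth 4.
Bags: B1 = {1, 2, 3, 4, 5}  B2 = {1, 2, 3, 5, 6}  B3 = {1, 2, 3, 5, 7}  B4 = {1, 2, 3, 5, 8}
Tree: B1–B2, B2–B3, B3–B4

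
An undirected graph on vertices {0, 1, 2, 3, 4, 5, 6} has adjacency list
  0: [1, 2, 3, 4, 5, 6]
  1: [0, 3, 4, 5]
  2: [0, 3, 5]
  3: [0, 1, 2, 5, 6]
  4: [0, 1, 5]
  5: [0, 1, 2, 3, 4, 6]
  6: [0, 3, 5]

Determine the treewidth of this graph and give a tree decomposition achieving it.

Each bag holds 4 vertices, so the decomposition has width 3, which upper-bounds the treewidth. On the other hand G contains the 4-clique {0, 1, 3, 5}. A clique must lie in a single bag of any decomposition, so no decomposition can have width below 3. Hence tw(G) = 3 exactly.

Treewidth 3.
One optimal decomposition is:
Bags: B1 = {0, 1, 4, 5}  B2 = {0, 1, 3, 5}  B3 = {0, 2, 3, 5}  B4 = {0, 3, 5, 6}
Tree: B1–B2, B2–B3, B3–B4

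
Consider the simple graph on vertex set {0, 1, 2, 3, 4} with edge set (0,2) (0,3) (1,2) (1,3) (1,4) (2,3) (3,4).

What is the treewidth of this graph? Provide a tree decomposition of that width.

Each bag holds 3 vertices, so the decomposition has width 2, which upper-bounds the treewidth. Conversely, {0, 2, 3} is a clique of size 3, and the vertices of any clique must share a bag in every tree decomposition; so some bag has ≥ 3 vertices and tw(G) ≥ 2. Hence tw(G) = 2 exactly.

Treewidth 2.
One optimal decomposition is:
Bags: B1 = {0, 2, 3}  B2 = {1, 2, 3}  B3 = {1, 3, 4}
Tree: B1–B2, B2–B3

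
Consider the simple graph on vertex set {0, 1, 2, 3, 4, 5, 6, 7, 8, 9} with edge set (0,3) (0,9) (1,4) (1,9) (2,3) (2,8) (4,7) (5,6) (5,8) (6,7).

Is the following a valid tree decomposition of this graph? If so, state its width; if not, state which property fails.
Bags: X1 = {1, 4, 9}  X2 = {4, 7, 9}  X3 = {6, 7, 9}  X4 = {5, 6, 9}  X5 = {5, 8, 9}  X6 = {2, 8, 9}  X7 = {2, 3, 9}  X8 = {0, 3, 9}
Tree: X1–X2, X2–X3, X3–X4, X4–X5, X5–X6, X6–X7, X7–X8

Yes; width 2.

Checking the three conditions: (i) the bags cover all of {0, 1, 2, 3, 4, 5, 6, 7, 8, 9}; (ii) for each edge, some bag contains both endpoints; (iii) the bags containing any fixed vertex form a subtree. All hold, so the decomposition is valid with width 3 − 1 = 2.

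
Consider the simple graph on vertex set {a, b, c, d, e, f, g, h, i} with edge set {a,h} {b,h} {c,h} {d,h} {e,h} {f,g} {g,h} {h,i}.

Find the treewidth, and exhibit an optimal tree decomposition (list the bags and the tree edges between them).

The largest bag has 2 vertices, giving width 1; this decomposition certifies tw(G) ≤ 1. Since G has at least one edge (e.g. a–h), it is not an edgeless graph, so tw(G) ≥ 1. The upper and lower bounds meet at 1, so that is the treewidth.

Treewidth 1.
One such decomposition:
Bags: B1 = {a, h}  B2 = {b, h}  B3 = {g, h}  B4 = {c, h}  B5 = {d, h}  B6 = {h, i}  B7 = {e, h}  B8 = {f, g}
Tree: B1–B2, B2–B3, B1–B4, B3–B5, B1–B6, B6–B7, B3–B8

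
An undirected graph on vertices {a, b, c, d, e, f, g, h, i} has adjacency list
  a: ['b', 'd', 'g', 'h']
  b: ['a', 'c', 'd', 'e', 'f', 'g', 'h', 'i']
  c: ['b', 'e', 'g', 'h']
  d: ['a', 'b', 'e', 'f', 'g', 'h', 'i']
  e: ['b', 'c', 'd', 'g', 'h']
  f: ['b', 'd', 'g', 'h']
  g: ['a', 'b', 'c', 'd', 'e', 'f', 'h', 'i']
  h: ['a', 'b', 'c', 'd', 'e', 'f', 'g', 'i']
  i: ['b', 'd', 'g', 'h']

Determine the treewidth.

4

A width-4 tree decomposition is:
Bags: B1 = {b, d, e, g, h}  B2 = {b, d, g, h, i}  B3 = {a, b, d, g, h}  B4 = {b, c, e, g, h}  B5 = {b, d, f, g, h}
Tree: B1–B2, B1–B3, B1–B4, B2–B5
The largest bag has 5 vertices, giving width 4; this decomposition certifies tw(G) ≤ 4. Conversely, {b, d, e, g, h} is a clique of size 5, and the vertices of any clique must share a bag in every tree decomposition; so some bag has ≥ 5 vertices and tw(G) ≥ 4. Combining the bounds, tw(G) = 4.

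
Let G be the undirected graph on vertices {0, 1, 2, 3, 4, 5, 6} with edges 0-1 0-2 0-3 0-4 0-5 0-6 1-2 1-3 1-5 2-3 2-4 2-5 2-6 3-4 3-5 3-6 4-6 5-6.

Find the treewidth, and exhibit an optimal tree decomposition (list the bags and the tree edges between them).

Treewidth 4.
One optimal decomposition is:
Bags: B1 = {0, 2, 3, 5, 6}  B2 = {0, 1, 2, 3, 5}  B3 = {0, 2, 3, 4, 6}
Tree: B1–B2, B1–B3

Every bag has size at most 5, so the width is 5 − 1 = 4 and tw(G) ≤ 4. On the other hand G contains the 5-clique {0, 2, 3, 4, 6}. A clique must lie in a single bag of any decomposition, so no decomposition can have width below 4. Hence tw(G) = 4 exactly.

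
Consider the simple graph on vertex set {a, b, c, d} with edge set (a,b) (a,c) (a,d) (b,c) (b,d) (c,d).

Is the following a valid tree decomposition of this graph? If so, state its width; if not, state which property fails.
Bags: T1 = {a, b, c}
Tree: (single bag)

A tree decomposition must satisfy three properties: every vertex lies in some bag; for every edge, both endpoints lie together in some bag; and for every vertex, the bags containing it form a connected subtree. Here vertex d appears in no bag, so the decomposition is invalid.

No — vertex d appears in no bag.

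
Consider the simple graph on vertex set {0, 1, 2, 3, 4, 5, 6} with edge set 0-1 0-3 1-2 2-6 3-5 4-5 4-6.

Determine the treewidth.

A width-2 tree decomposition is:
Bags: B1 = {0, 1, 2}  B2 = {0, 2, 6}  B3 = {0, 4, 6}  B4 = {0, 4, 5}  B5 = {0, 3, 5}
Tree: B1–B2, B2–B3, B3–B4, B4–B5
The largest bag has 3 vertices, giving width 2; this decomposition certifies tw(G) ≤ 2. Since 0–1–2–6–4–5–3–0 is a cycle in G, G is not acyclic. Forests are exactly the graphs of treewidth ≤ 1, so tw(G) ≥ 2. Therefore the treewidth is 2.

2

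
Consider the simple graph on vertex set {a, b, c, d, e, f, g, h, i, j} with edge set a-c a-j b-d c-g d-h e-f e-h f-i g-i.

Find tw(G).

A width-1 tree decomposition is:
Bags: B1 = {a, j}  B2 = {a, c}  B3 = {c, g}  B4 = {g, i}  B5 = {f, i}  B6 = {e, f}  B7 = {e, h}  B8 = {d, h}  B9 = {b, d}
Tree: B1–B2, B2–B3, B3–B4, B4–B5, B5–B6, B6–B7, B7–B8, B8–B9
Each bag holds 2 vertices, so the decomposition has width 1, which upper-bounds the treewidth. Since G has at least one edge (e.g. j–a), it is not an edgeless graph, so tw(G) ≥ 1. The upper and lower bounds meet at 1, so that is the treewidth.

1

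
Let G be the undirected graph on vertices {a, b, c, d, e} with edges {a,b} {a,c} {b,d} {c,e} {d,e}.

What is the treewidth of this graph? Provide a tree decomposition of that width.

The largest bag has 3 vertices, giving width 2; this decomposition certifies tw(G) ≤ 2. Since e–c–a–b–d–e is a cycle in G, G is not acyclic. Forests are exactly the graphs of treewidth ≤ 1, so tw(G) ≥ 2. Therefore the treewidth is 2.

Treewidth 2.
One optimal decomposition is:
Bags: B1 = {a, c, e}  B2 = {a, b, e}  B3 = {b, d, e}
Tree: B1–B2, B2–B3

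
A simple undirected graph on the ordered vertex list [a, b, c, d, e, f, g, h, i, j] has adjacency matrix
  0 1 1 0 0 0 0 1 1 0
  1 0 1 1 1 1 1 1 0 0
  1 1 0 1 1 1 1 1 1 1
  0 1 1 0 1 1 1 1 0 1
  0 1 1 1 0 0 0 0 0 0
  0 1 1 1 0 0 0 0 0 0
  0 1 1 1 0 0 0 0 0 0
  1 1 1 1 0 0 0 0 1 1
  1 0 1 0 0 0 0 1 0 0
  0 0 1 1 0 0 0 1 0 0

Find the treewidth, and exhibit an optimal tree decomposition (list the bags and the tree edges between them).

Treewidth 3.
Bags: B1 = {c, d, h, j}  B2 = {b, c, d, h}  B3 = {a, b, c, h}  B4 = {b, c, d, g}  B5 = {a, c, h, i}  B6 = {b, c, d, e}  B7 = {b, c, d, f}
Tree: B1–B2, B2–B3, B2–B4, B3–B5, B2–B6, B6–B7

Every bag has size at most 4, so the width is 4 − 1 = 3 and tw(G) ≤ 3. For the lower bound, the 4 vertices {c, d, h, j} are pairwise adjacent, and any tree decomposition puts a clique entirely inside one bag — forcing width ≥ 3. Therefore the treewidth is 3.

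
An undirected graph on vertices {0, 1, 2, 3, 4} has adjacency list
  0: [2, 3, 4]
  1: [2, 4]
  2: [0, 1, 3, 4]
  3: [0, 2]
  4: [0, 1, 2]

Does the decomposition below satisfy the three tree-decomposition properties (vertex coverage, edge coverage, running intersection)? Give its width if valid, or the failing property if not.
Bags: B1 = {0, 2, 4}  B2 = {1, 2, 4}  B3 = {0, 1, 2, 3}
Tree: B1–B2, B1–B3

No — bags containing vertex 1 are not connected in the tree.

A tree decomposition must satisfy three properties: every vertex lies in some bag; for every edge, both endpoints lie together in some bag; and for every vertex, the bags containing it form a connected subtree. Here bags containing vertex 1 are not connected in the tree, so the decomposition is invalid.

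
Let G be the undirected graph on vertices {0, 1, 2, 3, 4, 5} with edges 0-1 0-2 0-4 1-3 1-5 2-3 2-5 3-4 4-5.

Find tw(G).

3

A width-3 tree decomposition is:
Bags: B1 = {0, 2, 3, 5}  B2 = {0, 3, 4, 5}  B3 = {0, 1, 3, 5}
Tree: B1–B2, B2–B3
The largest bag has 4 vertices, giving width 3; this decomposition certifies tw(G) ≤ 3. For the lower bound: the 4 vertex sets {0,2}, {4,5}, {3}, {1} are disjoint, each induces a connected subgraph, and every pair is joined by at least one edge of G. Contracting each set to a single vertex therefore yields K_{4} as a minor, and since treewidth is minor-monotone, tw(G) ≥ tw(K_{4}) = 3. Combining the bounds, tw(G) = 3.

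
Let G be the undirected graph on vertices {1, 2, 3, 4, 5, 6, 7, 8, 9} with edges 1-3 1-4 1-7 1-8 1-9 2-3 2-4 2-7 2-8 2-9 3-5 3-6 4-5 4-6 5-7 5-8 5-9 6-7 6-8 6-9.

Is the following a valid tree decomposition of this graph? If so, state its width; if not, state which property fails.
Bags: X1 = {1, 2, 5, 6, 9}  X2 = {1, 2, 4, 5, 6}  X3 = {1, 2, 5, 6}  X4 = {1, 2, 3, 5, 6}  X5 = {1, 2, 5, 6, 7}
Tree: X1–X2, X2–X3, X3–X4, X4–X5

A tree decomposition must satisfy three properties: every vertex lies in some bag; for every edge, both endpoints lie together in some bag; and for every vertex, the bags containing it form a connected subtree. Here vertex 8 appears in no bag, so the decomposition is invalid.

No — vertex 8 appears in no bag.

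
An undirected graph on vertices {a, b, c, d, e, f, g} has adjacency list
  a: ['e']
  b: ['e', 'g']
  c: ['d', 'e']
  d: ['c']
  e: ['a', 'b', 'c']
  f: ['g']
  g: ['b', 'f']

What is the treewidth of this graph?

1

A width-1 tree decomposition is:
Bags: B1 = {b, g}  B2 = {b, e}  B3 = {c, e}  B4 = {f, g}  B5 = {c, d}  B6 = {a, e}
Tree: B1–B2, B2–B3, B1–B4, B3–B5, B3–B6
Every bag has size at most 2, so the width is 2 − 1 = 1 and tw(G) ≤ 1. Any graph with an edge has treewidth ≥ 1, and G has the edge b–g. The upper and lower bounds meet at 1, so that is the treewidth.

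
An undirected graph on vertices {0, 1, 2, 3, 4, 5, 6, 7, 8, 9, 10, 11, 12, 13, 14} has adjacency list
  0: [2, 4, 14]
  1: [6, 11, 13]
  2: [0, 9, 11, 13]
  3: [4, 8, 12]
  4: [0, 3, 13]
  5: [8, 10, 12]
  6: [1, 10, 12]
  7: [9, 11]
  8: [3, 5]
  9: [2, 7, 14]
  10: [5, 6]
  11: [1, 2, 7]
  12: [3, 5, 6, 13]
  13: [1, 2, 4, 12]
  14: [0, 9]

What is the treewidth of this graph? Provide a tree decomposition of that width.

Treewidth 3.
Bags: B1 = {3, 5, 8, 10}  B2 = {3, 5, 10, 12}  B3 = {3, 6, 10, 12}  B4 = {3, 4, 6, 12}  B5 = {4, 6, 12, 13}  B6 = {1, 4, 6, 13}  B7 = {0, 1, 4, 13}  B8 = {0, 1, 2, 13}  B9 = {0, 1, 2, 11}  B10 = {0, 2, 11, 14}  B11 = {2, 9, 11, 14}  B12 = {7, 9, 11, 14}
Tree: B1–B2, B2–B3, B3–B4, B4–B5, B5–B6, B6–B7, B7–B8, B8–B9, B9–B10, B10–B11, B11–B12

Every bag has size at most 4, so the width is 4 − 1 = 3 and tw(G) ≤ 3. For the lower bound: the 4 vertex sets {5,8,10}, {3}, {12}, {1,4,6,13} are disjoint, each induces a connected subgraph, and every pair is joined by at least one edge of G. Contracting each set to a single vertex therefore yields K_{4} as a minor, and since treewidth is minor-monotone, tw(G) ≥ tw(K_{4}) = 3. Therefore the treewidth is 3.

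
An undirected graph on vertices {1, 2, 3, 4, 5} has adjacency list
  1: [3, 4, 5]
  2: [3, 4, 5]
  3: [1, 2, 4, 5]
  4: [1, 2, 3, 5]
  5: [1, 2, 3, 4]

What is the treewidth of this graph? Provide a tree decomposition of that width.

Each bag holds 4 vertices, so the decomposition has width 3, which upper-bounds the treewidth. For the lower bound, the 4 vertices {1, 3, 4, 5} are pairwise adjacent, and any tree decomposition puts a clique entirely inside one bag — forcing width ≥ 3. Combining the bounds, tw(G) = 3.

Treewidth 3.
Bags: B1 = {1, 3, 4, 5}  B2 = {2, 3, 4, 5}
Tree: B1–B2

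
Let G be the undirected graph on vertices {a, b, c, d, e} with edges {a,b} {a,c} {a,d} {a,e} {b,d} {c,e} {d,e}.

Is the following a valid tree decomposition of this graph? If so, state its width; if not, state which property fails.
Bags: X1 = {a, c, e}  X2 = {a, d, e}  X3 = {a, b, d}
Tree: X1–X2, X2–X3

Yes; width 2.

Every vertex of G appears in some bag (union = {a, b, c, d, e}); every edge is covered by a bag; and for each vertex v the set of bags containing v is connected in the bag tree. The decomposition is therefore valid. The largest bag has 3 vertices, so the width is 2.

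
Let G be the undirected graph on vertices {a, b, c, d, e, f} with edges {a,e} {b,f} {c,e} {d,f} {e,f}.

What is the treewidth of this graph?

A width-1 tree decomposition is:
Bags: B1 = {d, f}  B2 = {e, f}  B3 = {c, e}  B4 = {b, f}  B5 = {a, e}
Tree: B1–B2, B2–B3, B2–B4, B2–B5
The largest bag has 2 vertices, giving width 1; this decomposition certifies tw(G) ≤ 1. Any graph with an edge has treewidth ≥ 1, and G has the edge d–f. The upper and lower bounds meet at 1, so that is the treewidth.

1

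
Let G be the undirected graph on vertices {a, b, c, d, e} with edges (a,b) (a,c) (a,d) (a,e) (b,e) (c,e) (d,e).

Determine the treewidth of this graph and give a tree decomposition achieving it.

Treewidth 2.
One optimal decomposition is:
Bags: B1 = {a, b, e}  B2 = {a, c, e}  B3 = {a, d, e}
Tree: B1–B2, B1–B3

Each bag holds 3 vertices, so the decomposition has width 2, which upper-bounds the treewidth. For the lower bound, the 3 vertices {a, d, e} are pairwise adjacent, and any tree decomposition puts a clique entirely inside one bag — forcing width ≥ 2. Therefore the treewidth is 2.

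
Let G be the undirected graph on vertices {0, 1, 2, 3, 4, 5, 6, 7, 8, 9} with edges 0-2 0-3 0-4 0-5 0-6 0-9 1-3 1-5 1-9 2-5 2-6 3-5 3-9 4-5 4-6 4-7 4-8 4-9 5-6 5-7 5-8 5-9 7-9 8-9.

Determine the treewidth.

3

A width-3 tree decomposition is:
Bags: B1 = {0, 4, 5, 9}  B2 = {0, 3, 5, 9}  B3 = {4, 5, 8, 9}  B4 = {0, 4, 5, 6}  B5 = {0, 2, 5, 6}  B6 = {1, 3, 5, 9}  B7 = {4, 5, 7, 9}
Tree: B1–B2, B1–B3, B1–B4, B4–B5, B2–B6, B1–B7
Each bag holds 4 vertices, so the decomposition has width 3, which upper-bounds the treewidth. Conversely, {1, 3, 5, 9} is a clique of size 4, and the vertices of any clique must share a bag in every tree decomposition; so some bag has ≥ 4 vertices and tw(G) ≥ 3. Therefore the treewidth is 3.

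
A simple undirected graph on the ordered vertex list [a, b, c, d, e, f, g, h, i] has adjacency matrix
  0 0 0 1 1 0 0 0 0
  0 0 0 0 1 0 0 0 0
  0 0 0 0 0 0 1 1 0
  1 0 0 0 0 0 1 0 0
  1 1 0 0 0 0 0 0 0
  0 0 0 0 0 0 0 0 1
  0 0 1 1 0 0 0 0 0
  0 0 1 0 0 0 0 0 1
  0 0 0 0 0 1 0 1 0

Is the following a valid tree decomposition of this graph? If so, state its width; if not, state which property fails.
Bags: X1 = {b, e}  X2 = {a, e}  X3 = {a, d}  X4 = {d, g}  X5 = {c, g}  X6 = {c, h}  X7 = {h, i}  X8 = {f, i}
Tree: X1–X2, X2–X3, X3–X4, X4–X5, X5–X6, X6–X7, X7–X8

Yes; width 1.

Every vertex of G appears in some bag (union = {a, b, c, d, e, f, g, h, i}); every edge is covered by a bag; and for each vertex v the set of bags containing v is connected in the bag tree. The decomposition is therefore valid. The largest bag has 2 vertices, so the width is 1.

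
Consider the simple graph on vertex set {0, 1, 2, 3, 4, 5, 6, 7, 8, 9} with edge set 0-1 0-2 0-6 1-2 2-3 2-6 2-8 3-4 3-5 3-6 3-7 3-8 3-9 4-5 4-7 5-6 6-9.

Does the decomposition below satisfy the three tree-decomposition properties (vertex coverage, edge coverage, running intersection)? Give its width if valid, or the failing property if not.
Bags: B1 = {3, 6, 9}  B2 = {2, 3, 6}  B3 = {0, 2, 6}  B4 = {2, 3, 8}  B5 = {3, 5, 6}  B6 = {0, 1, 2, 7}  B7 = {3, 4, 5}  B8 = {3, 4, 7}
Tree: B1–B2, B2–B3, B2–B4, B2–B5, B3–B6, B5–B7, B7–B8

A tree decomposition must satisfy three properties: every vertex lies in some bag; for every edge, both endpoints lie together in some bag; and for every vertex, the bags containing it form a connected subtree. Here bags containing vertex 7 are not connected in the tree, so the decomposition is invalid.

No — bags containing vertex 7 are not connected in the tree.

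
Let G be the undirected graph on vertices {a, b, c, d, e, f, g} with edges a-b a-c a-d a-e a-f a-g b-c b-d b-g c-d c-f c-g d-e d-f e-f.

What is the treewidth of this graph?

3

A width-3 tree decomposition is:
Bags: B1 = {a, b, c, d}  B2 = {a, b, c, g}  B3 = {a, c, d, f}  B4 = {a, d, e, f}
Tree: B1–B2, B1–B3, B3–B4
Each bag holds 4 vertices, so the decomposition has width 3, which upper-bounds the treewidth. Conversely, {a, d, e, f} is a clique of size 4, and the vertices of any clique must share a bag in every tree decomposition; so some bag has ≥ 4 vertices and tw(G) ≥ 3. Hence tw(G) = 3 exactly.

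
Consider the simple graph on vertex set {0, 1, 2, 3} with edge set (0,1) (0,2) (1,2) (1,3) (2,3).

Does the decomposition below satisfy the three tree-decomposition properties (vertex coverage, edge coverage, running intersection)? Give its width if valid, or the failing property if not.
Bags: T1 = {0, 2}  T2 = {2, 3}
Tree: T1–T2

A tree decomposition must satisfy three properties: every vertex lies in some bag; for every edge, both endpoints lie together in some bag; and for every vertex, the bags containing it form a connected subtree. Here vertex 1 appears in no bag, so the decomposition is invalid.

No — vertex 1 appears in no bag.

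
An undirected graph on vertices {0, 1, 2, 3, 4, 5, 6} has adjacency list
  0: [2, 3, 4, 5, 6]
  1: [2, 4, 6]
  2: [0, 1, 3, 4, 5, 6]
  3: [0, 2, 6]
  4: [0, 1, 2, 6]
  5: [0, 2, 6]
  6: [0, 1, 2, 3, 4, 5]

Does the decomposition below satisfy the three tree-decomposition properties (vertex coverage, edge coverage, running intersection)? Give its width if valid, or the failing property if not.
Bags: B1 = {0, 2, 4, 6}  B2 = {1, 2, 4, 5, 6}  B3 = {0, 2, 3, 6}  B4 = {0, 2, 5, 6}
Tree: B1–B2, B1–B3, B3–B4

A tree decomposition must satisfy three properties: every vertex lies in some bag; for every edge, both endpoints lie together in some bag; and for every vertex, the bags containing it form a connected subtree. Here bags containing vertex 5 are not connected in the tree, so the decomposition is invalid.

No — bags containing vertex 5 are not connected in the tree.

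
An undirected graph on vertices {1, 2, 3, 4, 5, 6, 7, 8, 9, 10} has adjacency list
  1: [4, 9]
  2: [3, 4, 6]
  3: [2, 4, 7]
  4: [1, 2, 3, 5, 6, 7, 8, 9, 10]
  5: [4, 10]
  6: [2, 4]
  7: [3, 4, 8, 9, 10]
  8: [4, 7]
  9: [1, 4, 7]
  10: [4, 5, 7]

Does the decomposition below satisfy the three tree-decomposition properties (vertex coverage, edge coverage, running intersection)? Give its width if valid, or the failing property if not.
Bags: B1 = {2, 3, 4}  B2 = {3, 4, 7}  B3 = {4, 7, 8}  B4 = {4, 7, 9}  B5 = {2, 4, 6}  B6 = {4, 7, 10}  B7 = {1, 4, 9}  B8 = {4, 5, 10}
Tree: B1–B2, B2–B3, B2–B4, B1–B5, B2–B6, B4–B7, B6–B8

Yes; width 2.

Vertex coverage: the bags together contain {1, 2, 3, 4, 5, 6, 7, 8, 9, 10}, the full vertex set. Edge coverage: each edge of G has both endpoints in at least one bag. Running intersection: for every vertex, the bags containing it form a connected subtree. All three properties hold, so this is a valid tree decomposition of width max|bag| − 1 = 2, and hence tw(G) ≤ 2.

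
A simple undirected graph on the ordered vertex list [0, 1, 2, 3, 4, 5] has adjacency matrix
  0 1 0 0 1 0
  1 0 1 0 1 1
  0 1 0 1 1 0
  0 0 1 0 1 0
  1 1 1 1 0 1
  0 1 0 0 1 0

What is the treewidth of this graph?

A width-2 tree decomposition is:
Bags: B1 = {1, 4, 5}  B2 = {0, 1, 4}  B3 = {1, 2, 4}  B4 = {2, 3, 4}
Tree: B1–B2, B1–B3, B3–B4
Each bag holds 3 vertices, so the decomposition has width 2, which upper-bounds the treewidth. For the lower bound, the 3 vertices {0, 1, 4} are pairwise adjacent, and any tree decomposition puts a clique entirely inside one bag — forcing width ≥ 2. Combining the bounds, tw(G) = 2.

2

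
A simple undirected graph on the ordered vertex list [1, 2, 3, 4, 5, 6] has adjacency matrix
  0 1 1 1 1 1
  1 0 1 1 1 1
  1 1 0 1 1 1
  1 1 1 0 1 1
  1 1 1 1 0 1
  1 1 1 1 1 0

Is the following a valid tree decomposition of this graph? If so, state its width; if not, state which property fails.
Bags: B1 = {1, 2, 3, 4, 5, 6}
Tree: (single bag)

Checking the three conditions: (i) the bags cover all of {1, 2, 3, 4, 5, 6}; (ii) for each edge, some bag contains both endpoints; (iii) the bags containing any fixed vertex form a subtree. All hold, so the decomposition is valid with width 6 − 1 = 5.

Yes; width 5.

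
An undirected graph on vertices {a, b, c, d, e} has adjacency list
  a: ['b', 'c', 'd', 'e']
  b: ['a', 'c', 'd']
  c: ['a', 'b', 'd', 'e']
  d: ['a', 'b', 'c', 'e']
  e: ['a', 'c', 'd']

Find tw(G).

3

A width-3 tree decomposition is:
Bags: B1 = {a, c, d, e}  B2 = {a, b, c, d}
Tree: B1–B2
Every bag has size at most 4, so the width is 4 − 1 = 3 and tw(G) ≤ 3. For the lower bound, the 4 vertices {a, c, d, e} are pairwise adjacent, and any tree decomposition puts a clique entirely inside one bag — forcing width ≥ 3. Hence tw(G) = 3 exactly.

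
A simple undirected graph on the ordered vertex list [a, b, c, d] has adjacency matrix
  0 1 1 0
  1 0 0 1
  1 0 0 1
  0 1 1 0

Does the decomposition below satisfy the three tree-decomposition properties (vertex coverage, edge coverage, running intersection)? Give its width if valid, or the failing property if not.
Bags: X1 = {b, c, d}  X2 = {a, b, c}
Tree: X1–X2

Yes; width 2.

Checking the three conditions: (i) the bags cover all of {a, b, c, d}; (ii) for each edge, some bag contains both endpoints; (iii) the bags containing any fixed vertex form a subtree. All hold, so the decomposition is valid with width 3 − 1 = 2.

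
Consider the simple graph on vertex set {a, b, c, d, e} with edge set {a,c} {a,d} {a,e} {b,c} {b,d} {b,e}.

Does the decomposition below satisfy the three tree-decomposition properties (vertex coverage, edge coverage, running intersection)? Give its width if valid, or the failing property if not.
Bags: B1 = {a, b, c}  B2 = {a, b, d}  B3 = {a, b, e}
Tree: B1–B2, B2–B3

Checking the three conditions: (i) the bags cover all of {a, b, c, d, e}; (ii) for each edge, some bag contains both endpoints; (iii) the bags containing any fixed vertex form a subtree. All hold, so the decomposition is valid with width 3 − 1 = 2.

Yes; width 2.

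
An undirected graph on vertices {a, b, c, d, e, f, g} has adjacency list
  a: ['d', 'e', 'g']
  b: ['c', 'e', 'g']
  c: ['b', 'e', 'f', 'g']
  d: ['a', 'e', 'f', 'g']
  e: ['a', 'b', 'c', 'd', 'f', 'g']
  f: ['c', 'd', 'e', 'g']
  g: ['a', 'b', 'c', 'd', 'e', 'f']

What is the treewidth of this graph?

A width-3 tree decomposition is:
Bags: B1 = {c, e, f, g}  B2 = {b, c, e, g}  B3 = {d, e, f, g}  B4 = {a, d, e, g}
Tree: B1–B2, B1–B3, B3–B4
The largest bag has 4 vertices, giving width 3; this decomposition certifies tw(G) ≤ 3. On the other hand G contains the 4-clique {d, e, f, g}. A clique must lie in a single bag of any decomposition, so no decomposition can have width below 3. Hence tw(G) = 3 exactly.

3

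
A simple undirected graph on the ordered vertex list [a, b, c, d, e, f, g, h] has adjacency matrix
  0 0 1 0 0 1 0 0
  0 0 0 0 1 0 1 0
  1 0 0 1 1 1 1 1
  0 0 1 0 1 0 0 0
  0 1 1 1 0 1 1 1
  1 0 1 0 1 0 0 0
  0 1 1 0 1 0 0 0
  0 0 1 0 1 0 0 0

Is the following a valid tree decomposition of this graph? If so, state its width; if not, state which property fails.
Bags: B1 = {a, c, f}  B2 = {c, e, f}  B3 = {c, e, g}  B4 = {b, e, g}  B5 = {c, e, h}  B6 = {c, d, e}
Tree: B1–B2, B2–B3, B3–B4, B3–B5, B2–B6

Yes; width 2.

Checking the three conditions: (i) the bags cover all of {a, b, c, d, e, f, g, h}; (ii) for each edge, some bag contains both endpoints; (iii) the bags containing any fixed vertex form a subtree. All hold, so the decomposition is valid with width 3 − 1 = 2.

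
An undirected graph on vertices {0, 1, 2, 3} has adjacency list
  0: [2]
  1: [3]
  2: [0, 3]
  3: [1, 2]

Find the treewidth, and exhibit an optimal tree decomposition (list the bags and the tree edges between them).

The largest bag has 2 vertices, giving width 1; this decomposition certifies tw(G) ≤ 1. Since G has at least one edge (e.g. 0–2), it is not an edgeless graph, so tw(G) ≥ 1. The upper and lower bounds meet at 1, so that is the treewidth.

Treewidth 1.
Bags: B1 = {0, 2}  B2 = {2, 3}  B3 = {1, 3}
Tree: B1–B2, B2–B3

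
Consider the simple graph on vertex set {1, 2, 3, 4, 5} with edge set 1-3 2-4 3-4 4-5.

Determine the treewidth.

A width-1 tree decomposition is:
Bags: B1 = {3, 4}  B2 = {1, 3}  B3 = {2, 4}  B4 = {4, 5}
Tree: B1–B2, B1–B3, B1–B4
Every bag has size at most 2, so the width is 2 − 1 = 1 and tw(G) ≤ 1. G has an edge, so its treewidth is at least 1. Hence tw(G) = 1 exactly.

1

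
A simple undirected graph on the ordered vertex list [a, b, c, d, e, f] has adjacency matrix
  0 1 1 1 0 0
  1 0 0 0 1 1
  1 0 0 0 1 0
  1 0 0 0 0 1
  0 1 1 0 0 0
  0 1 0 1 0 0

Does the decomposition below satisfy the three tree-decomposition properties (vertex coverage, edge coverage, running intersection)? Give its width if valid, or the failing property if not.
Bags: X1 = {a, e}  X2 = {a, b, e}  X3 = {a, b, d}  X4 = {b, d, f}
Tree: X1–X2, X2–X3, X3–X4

No — vertex c appears in no bag.

A tree decomposition must satisfy three properties: every vertex lies in some bag; for every edge, both endpoints lie together in some bag; and for every vertex, the bags containing it form a connected subtree. Here vertex c appears in no bag, so the decomposition is invalid.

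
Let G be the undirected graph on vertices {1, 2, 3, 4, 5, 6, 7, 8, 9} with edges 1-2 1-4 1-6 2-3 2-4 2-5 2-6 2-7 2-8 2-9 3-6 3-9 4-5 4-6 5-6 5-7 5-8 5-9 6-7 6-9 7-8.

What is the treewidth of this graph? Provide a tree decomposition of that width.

Every bag has size at most 4, so the width is 4 − 1 = 3 and tw(G) ≤ 3. For the lower bound, the 4 vertices {2, 5, 7, 8} are pairwise adjacent, and any tree decomposition puts a clique entirely inside one bag — forcing width ≥ 3. Combining the bounds, tw(G) = 3.

Treewidth 3.
One such decomposition:
Bags: B1 = {2, 5, 6, 7}  B2 = {2, 4, 5, 6}  B3 = {1, 2, 4, 6}  B4 = {2, 5, 7, 8}  B5 = {2, 5, 6, 9}  B6 = {2, 3, 6, 9}
Tree: B1–B2, B2–B3, B1–B4, B1–B5, B5–B6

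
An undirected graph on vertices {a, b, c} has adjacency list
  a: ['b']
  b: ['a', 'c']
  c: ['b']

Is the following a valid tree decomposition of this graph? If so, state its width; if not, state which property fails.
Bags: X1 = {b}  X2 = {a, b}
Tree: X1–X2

No — vertex c appears in no bag.

A tree decomposition must satisfy three properties: every vertex lies in some bag; for every edge, both endpoints lie together in some bag; and for every vertex, the bags containing it form a connected subtree. Here vertex c appears in no bag, so the decomposition is invalid.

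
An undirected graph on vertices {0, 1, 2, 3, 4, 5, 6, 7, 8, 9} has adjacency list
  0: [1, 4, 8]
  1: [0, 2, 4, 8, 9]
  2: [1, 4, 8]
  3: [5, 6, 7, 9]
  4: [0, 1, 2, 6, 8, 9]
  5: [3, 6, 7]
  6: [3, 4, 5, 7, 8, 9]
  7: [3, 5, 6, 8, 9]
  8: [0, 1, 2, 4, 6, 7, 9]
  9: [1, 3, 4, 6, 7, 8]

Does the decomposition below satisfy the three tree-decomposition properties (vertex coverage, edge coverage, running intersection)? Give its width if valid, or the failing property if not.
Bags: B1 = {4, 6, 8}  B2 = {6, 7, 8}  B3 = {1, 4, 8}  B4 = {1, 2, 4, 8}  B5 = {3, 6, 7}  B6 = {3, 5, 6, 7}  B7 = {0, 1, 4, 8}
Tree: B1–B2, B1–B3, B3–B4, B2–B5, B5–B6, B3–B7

No — vertex 9 appears in no bag.

A tree decomposition must satisfy three properties: every vertex lies in some bag; for every edge, both endpoints lie together in some bag; and for every vertex, the bags containing it form a connected subtree. Here vertex 9 appears in no bag, so the decomposition is invalid.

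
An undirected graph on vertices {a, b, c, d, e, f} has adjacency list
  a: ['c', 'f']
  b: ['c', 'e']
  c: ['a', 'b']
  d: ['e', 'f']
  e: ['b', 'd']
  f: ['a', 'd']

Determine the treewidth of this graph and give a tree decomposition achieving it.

Each bag holds 3 vertices, so the decomposition has width 2, which upper-bounds the treewidth. For the lower bound, G contains the cycle f–a–c–b–e–d–f, so G is not a forest; only forests have treewidth ≤ 1, hence tw(G) ≥ 2. Combining the bounds, tw(G) = 2.

Treewidth 2.
One optimal decomposition is:
Bags: B1 = {a, c, f}  B2 = {b, c, f}  B3 = {b, e, f}  B4 = {d, e, f}
Tree: B1–B2, B2–B3, B3–B4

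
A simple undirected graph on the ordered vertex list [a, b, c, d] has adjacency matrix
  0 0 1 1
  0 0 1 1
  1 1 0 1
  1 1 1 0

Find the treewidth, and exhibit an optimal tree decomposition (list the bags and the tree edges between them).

Every bag has size at most 3, so the width is 3 − 1 = 2 and tw(G) ≤ 2. For the lower bound, the 3 vertices {a, c, d} are pairwise adjacent, and any tree decomposition puts a clique entirely inside one bag — forcing width ≥ 2. The upper and lower bounds meet at 2, so that is the treewidth.

Treewidth 2.
One such decomposition:
Bags: B1 = {a, c, d}  B2 = {b, c, d}
Tree: B1–B2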